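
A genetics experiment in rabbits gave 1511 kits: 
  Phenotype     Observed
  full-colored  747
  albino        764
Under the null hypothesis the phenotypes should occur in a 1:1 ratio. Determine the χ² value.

0.191

Expected counts for N = 1511 under a 1:1 ratio (total parts = 2):
  full-colored: 1511 × 1/2 = 755.5
  albino: 1511 × 1/2 = 755.5
χ² = Σ (O − E)² / E
  full-colored: (747 − 755.5)² / 755.5 = 0.0956
  albino: (764 − 755.5)² / 755.5 = 0.0956
χ² = 0.0956 + 0.0956 = 0.1912 ≈ 0.191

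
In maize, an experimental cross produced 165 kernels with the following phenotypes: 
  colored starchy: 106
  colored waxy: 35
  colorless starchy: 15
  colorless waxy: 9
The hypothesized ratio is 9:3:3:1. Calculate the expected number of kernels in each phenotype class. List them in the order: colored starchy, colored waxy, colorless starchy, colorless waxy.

92.8125, 30.9375, 30.9375, 10.3125

Expected counts for N = 165 under a 9:3:3:1 ratio (total parts = 16):
  colored starchy: 165 × 9/16 = 92.8125
  colored waxy: 165 × 3/16 = 30.9375
  colorless starchy: 165 × 3/16 = 30.9375
  colorless waxy: 165 × 1/16 = 10.3125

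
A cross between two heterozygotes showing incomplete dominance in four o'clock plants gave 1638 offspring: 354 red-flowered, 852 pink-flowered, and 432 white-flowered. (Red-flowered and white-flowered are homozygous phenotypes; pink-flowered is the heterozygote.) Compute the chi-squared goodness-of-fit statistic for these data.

10.088

With incomplete dominance, a heterozygote × heterozygote cross gives a 1:2:1 phenotypic ratio.
The 1:2:1 ratio has 4 parts, so with N = 1638 the expected counts are:
  red-flowered: 1638 × 1/4 = 409.5
  pink-flowered: 1638 × 2/4 = 819
  white-flowered: 1638 × 1/4 = 409.5
χ² = Σ (O − E)² / E
  red-flowered: (354 − 409.5)² / 409.5 = 7.5220
  pink-flowered: (852 − 819)² / 819 = 1.3297
  white-flowered: (432 − 409.5)² / 409.5 = 1.2363
χ² = 7.5220 + 1.3297 + 1.2363 = 10.088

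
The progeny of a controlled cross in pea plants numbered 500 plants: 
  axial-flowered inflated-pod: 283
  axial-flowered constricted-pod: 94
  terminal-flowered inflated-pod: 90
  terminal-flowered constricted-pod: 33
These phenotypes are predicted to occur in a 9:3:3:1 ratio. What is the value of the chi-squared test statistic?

0.260

Expected counts for N = 500 under a 9:3:3:1 ratio (total parts = 16):
  axial-flowered inflated-pod: 500 × 9/16 = 281.25
  axial-flowered constricted-pod: 500 × 3/16 = 93.75
  terminal-flowered inflated-pod: 500 × 3/16 = 93.75
  terminal-flowered constricted-pod: 500 × 1/16 = 31.25
χ² = Σ (O − E)² / E
  axial-flowered inflated-pod: (283 − 281.25)² / 281.25 = 0.0109
  axial-flowered constricted-pod: (94 − 93.75)² / 93.75 = 0.0007
  terminal-flowered inflated-pod: (90 − 93.75)² / 93.75 = 0.1500
  terminal-flowered constricted-pod: (33 − 31.25)² / 31.25 = 0.0980
χ² = 0.0109 + 0.0007 + 0.1500 + 0.0980 = 0.2596 ≈ 0.260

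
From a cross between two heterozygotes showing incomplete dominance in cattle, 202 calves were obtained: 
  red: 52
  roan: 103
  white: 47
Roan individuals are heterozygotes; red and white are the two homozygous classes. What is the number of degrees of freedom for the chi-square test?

With incomplete dominance, a heterozygote × heterozygote cross gives a 1:2:1 phenotypic ratio.
A goodness-of-fit test with 3 phenotype classes has df = 3 − 1 = 2.

2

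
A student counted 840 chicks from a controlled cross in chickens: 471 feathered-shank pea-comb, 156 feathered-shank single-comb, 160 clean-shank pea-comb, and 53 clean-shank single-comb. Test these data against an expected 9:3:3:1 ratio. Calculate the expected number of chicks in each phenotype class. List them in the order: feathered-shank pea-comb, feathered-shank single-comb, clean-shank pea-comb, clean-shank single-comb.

472.5, 157.5, 157.5, 52.5

Total ratio parts = 16. Expected numbers out of 840:
  feathered-shank pea-comb: 840 × 9/16 = 472.5
  feathered-shank single-comb: 840 × 3/16 = 157.5
  clean-shank pea-comb: 840 × 3/16 = 157.5
  clean-shank single-comb: 840 × 1/16 = 52.5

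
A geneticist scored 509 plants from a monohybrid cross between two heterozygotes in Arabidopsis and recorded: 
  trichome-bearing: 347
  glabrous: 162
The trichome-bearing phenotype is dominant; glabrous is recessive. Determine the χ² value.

For a monohybrid cross between heterozygotes with complete dominance, the expected phenotypic ratio is 3:1.
The 3:1 ratio has 4 parts, so with N = 509 the expected counts are:
  trichome-bearing: 509 × 3/4 = 381.75
  glabrous: 509 × 1/4 = 127.25
χ² = Σ (O − E)² / E
  trichome-bearing: (347 − 381.75)² / 381.75 = 3.1632
  glabrous: (162 − 127.25)² / 127.25 = 9.4897
χ² = 3.1632 + 9.4897 = 12.6529 ≈ 12.653

12.653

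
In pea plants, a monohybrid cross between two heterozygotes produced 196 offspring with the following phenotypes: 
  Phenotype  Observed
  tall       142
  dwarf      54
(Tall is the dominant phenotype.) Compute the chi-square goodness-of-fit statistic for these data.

For a monohybrid cross between heterozygotes with complete dominance, the expected phenotypic ratio is 3:1.
Expected counts for N = 196 under a 3:1 ratio (total parts = 4):
  tall: 196 × 3/4 = 147
  dwarf: 196 × 1/4 = 49
χ² = Σ (O − E)² / E
  tall: (142 − 147)² / 147 = 0.1701
  dwarf: (54 − 49)² / 49 = 0.5102
χ² = 0.1701 + 0.5102 = 0.6803 ≈ 0.680

0.680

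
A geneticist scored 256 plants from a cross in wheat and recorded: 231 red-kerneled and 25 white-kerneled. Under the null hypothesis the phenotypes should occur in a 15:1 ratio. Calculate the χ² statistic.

5.400

The 15:1 ratio has 16 parts, so with N = 256 the expected counts are:
  red-kerneled: 256 × 15/16 = 240
  white-kerneled: 256 × 1/16 = 16
χ² = Σ (O − E)² / E
  red-kerneled: (231 − 240)² / 240 = 0.3375
  white-kerneled: (25 − 16)² / 16 = 5.0625
χ² = 0.3375 + 5.0625 = 5.400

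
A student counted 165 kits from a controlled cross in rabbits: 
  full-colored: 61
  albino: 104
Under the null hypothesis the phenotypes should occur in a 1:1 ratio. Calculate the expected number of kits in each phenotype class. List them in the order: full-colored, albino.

Total ratio parts = 2. Expected numbers out of 165:
  full-colored: 165 × 1/2 = 82.5
  albino: 165 × 1/2 = 82.5

82.5, 82.5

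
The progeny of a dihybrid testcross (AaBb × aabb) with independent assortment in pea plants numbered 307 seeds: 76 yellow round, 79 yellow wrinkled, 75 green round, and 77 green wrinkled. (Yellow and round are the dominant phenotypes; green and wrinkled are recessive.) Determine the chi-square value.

0.114

A dihybrid testcross with independent assortment gives a 1:1:1:1 ratio.
Expected counts for N = 307 under a 1:1:1:1 ratio (total parts = 4):
  yellow round: 307 × 1/4 = 76.75
  yellow wrinkled: 307 × 1/4 = 76.75
  green round: 307 × 1/4 = 76.75
  green wrinkled: 307 × 1/4 = 76.75
χ² = Σ (O − E)² / E
  yellow round: (76 − 76.75)² / 76.75 = 0.0073
  yellow wrinkled: (79 − 76.75)² / 76.75 = 0.0660
  green round: (75 − 76.75)² / 76.75 = 0.0399
  green wrinkled: (77 − 76.75)² / 76.75 = 0.0008
χ² = 0.0073 + 0.0660 + 0.0399 + 0.0008 = 0.114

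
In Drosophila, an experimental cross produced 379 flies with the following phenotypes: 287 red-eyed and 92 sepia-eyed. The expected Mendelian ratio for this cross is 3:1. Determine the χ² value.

0.106

The 3:1 ratio has 4 parts, so with N = 379 the expected counts are:
  red-eyed: 379 × 3/4 = 284.25
  sepia-eyed: 379 × 1/4 = 94.75
χ² = Σ (O − E)² / E
  red-eyed: (287 − 284.25)² / 284.25 = 0.0266
  sepia-eyed: (92 − 94.75)² / 94.75 = 0.0798
χ² = 0.0266 + 0.0798 = 0.1064 ≈ 0.106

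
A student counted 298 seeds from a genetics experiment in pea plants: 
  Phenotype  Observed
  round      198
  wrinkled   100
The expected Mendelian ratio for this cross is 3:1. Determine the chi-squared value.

11.638

Expected counts for N = 298 under a 3:1 ratio (total parts = 4):
  round: 298 × 3/4 = 223.5
  wrinkled: 298 × 1/4 = 74.5
χ² = Σ (O − E)² / E
  round: (198 − 223.5)² / 223.5 = 2.9094
  wrinkled: (100 − 74.5)² / 74.5 = 8.7282
χ² = 2.9094 + 8.7282 = 11.6376 ≈ 11.638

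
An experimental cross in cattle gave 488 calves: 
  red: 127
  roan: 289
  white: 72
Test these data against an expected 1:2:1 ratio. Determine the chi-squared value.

28.996

Total ratio parts = 4. Expected numbers out of 488:
  red: 488 × 1/4 = 122
  roan: 488 × 2/4 = 244
  white: 488 × 1/4 = 122
χ² = Σ (O − E)² / E
  red: (127 − 122)² / 122 = 0.2049
  roan: (289 − 244)² / 244 = 8.2992
  white: (72 − 122)² / 122 = 20.4918
χ² = 0.2049 + 8.2992 + 20.4918 = 28.9959 ≈ 28.996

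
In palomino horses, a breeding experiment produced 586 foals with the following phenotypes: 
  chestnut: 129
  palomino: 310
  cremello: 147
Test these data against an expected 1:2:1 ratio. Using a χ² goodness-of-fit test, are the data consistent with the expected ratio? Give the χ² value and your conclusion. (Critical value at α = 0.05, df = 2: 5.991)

Under the 1:2:1 hypothesis (Σ ratio = 4, N = 586):
  chestnut: 586 × 1/4 = 146.5
  palomino: 586 × 2/4 = 293
  cremello: 586 × 1/4 = 146.5
χ² = Σ (O − E)² / E
  chestnut: (129 − 146.5)² / 146.5 = 2.0904
  palomino: (310 − 293)² / 293 = 0.9863
  cremello: (147 − 146.5)² / 146.5 = 0.0017
χ² = 2.0904 + 0.9863 + 0.0017 = 3.0784 ≈ 3.078
Degrees of freedom = 3 − 1 = 2; critical value at α = 0.05 is 5.991.
Since 3.078 < 5.991, we fail to reject the null hypothesis — the data are consistent with the 1:2:1 ratio.

3.078; consistent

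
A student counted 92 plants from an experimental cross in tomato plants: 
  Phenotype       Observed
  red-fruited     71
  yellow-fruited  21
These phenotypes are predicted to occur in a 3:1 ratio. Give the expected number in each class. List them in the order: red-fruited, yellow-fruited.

Total ratio parts = 4. Expected numbers out of 92:
  red-fruited: 92 × 3/4 = 69
  yellow-fruited: 92 × 1/4 = 23

69, 23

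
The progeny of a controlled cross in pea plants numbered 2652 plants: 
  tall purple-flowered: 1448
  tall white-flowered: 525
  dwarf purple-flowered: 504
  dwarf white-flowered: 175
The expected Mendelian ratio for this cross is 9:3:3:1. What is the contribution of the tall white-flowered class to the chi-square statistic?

1.549

Expected counts for N = 2652 under a 9:3:3:1 ratio (total parts = 16):
  tall purple-flowered: 2652 × 9/16 = 1491.75
  tall white-flowered: 2652 × 3/16 = 497.25
  dwarf purple-flowered: 2652 × 3/16 = 497.25
  dwarf white-flowered: 2652 × 1/16 = 165.75
Contribution of tall white-flowered: (525 − 497.25)² / 497.25 = 1.5486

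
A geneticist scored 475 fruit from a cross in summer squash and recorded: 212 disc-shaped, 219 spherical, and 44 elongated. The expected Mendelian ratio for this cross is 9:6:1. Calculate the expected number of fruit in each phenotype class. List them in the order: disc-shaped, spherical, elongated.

267.1875, 178.125, 29.6875

Expected counts for N = 475 under a 9:6:1 ratio (total parts = 16):
  disc-shaped: 475 × 9/16 = 267.1875
  spherical: 475 × 6/16 = 178.125
  elongated: 475 × 1/16 = 29.6875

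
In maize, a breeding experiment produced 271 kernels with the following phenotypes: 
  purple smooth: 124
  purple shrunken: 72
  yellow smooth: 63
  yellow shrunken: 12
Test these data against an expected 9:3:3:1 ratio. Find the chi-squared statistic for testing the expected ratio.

18.502

The 9:3:3:1 ratio has 16 parts, so with N = 271 the expected counts are:
  purple smooth: 271 × 9/16 = 152.4375
  purple shrunken: 271 × 3/16 = 50.8125
  yellow smooth: 271 × 3/16 = 50.8125
  yellow shrunken: 271 × 1/16 = 16.9375
χ² = Σ (O − E)² / E
  purple smooth: (124 − 152.4375)² / 152.4375 = 5.3051
  purple shrunken: (72 − 50.8125)² / 50.8125 = 8.8346
  yellow smooth: (63 − 50.8125)² / 50.8125 = 2.9232
  yellow shrunken: (12 − 16.9375)² / 16.9375 = 1.4393
χ² = 5.3051 + 8.8346 + 2.9232 + 1.4393 = 18.5022 ≈ 18.502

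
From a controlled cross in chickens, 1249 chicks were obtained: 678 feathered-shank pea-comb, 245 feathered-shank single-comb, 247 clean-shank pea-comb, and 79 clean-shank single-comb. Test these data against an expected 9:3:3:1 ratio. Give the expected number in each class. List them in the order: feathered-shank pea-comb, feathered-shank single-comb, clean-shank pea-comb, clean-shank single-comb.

702.5625, 234.1875, 234.1875, 78.0625

Under the 9:3:3:1 hypothesis (Σ ratio = 16, N = 1249):
  feathered-shank pea-comb: 1249 × 9/16 = 702.5625
  feathered-shank single-comb: 1249 × 3/16 = 234.1875
  clean-shank pea-comb: 1249 × 3/16 = 234.1875
  clean-shank single-comb: 1249 × 1/16 = 78.0625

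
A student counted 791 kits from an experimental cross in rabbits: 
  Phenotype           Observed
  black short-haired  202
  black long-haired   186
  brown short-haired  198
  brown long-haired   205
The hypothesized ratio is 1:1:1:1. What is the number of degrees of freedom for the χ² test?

3

A goodness-of-fit test with 4 phenotype classes has df = 4 − 1 = 3.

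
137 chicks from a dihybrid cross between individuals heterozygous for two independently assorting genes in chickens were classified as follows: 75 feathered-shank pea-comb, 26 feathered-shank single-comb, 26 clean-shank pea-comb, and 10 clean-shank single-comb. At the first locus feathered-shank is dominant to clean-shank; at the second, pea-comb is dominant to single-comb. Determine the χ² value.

0.304

A dihybrid F₂ with independent assortment and complete dominance at both loci gives a 9:3:3:1 phenotypic ratio.
Expected counts for N = 137 under a 9:3:3:1 ratio (total parts = 16):
  feathered-shank pea-comb: 137 × 9/16 = 77.0625
  feathered-shank single-comb: 137 × 3/16 = 25.6875
  clean-shank pea-comb: 137 × 3/16 = 25.6875
  clean-shank single-comb: 137 × 1/16 = 8.5625
χ² = Σ (O − E)² / E
  feathered-shank pea-comb: (75 − 77.0625)² / 77.0625 = 0.0552
  feathered-shank single-comb: (26 − 25.6875)² / 25.6875 = 0.0038
  clean-shank pea-comb: (26 − 25.6875)² / 25.6875 = 0.0038
  clean-shank single-comb: (10 − 8.5625)² / 8.5625 = 0.2413
χ² = 0.0552 + 0.0038 + 0.0038 + 0.2413 = 0.3041 ≈ 0.304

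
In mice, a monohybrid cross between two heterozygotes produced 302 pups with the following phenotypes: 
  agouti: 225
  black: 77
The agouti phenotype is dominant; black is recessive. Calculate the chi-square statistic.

0.040

For a monohybrid cross between heterozygotes with complete dominance, the expected phenotypic ratio is 3:1.
Expected counts for N = 302 under a 3:1 ratio (total parts = 4):
  agouti: 302 × 3/4 = 226.5
  black: 302 × 1/4 = 75.5
χ² = Σ (O − E)² / E
  agouti: (225 − 226.5)² / 226.5 = 0.0099
  black: (77 − 75.5)² / 75.5 = 0.0298
χ² = 0.0099 + 0.0298 = 0.0397 ≈ 0.040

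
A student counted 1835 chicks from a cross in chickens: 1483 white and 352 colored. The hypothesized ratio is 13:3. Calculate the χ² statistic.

0.225

Expected counts for N = 1835 under a 13:3 ratio (total parts = 16):
  white: 1835 × 13/16 = 1490.9375
  colored: 1835 × 3/16 = 344.0625
χ² = Σ (O − E)² / E
  white: (1483 − 1490.9375)² / 1490.9375 = 0.0423
  colored: (352 − 344.0625)² / 344.0625 = 0.1831
χ² = 0.0423 + 0.1831 = 0.2254 ≈ 0.225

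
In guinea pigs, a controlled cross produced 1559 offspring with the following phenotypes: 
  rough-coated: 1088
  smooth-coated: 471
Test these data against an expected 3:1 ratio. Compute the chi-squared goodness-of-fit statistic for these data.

22.584

The 3:1 ratio has 4 parts, so with N = 1559 the expected counts are:
  rough-coated: 1559 × 3/4 = 1169.25
  smooth-coated: 1559 × 1/4 = 389.75
χ² = Σ (O − E)² / E
  rough-coated: (1088 − 1169.25)² / 1169.25 = 5.6460
  smooth-coated: (471 − 389.75)² / 389.75 = 16.9379
χ² = 5.6460 + 16.9379 = 22.5839 ≈ 22.584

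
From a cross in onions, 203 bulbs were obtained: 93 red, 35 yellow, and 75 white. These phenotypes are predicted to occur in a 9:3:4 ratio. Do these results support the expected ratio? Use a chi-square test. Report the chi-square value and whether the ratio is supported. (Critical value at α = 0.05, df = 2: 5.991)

15.765; not consistent

Total ratio parts = 16. Expected numbers out of 203:
  red: 203 × 9/16 = 114.1875
  yellow: 203 × 3/16 = 38.0625
  white: 203 × 4/16 = 50.75
χ² = Σ (O − E)² / E
  red: (93 − 114.1875)² / 114.1875 = 3.9313
  yellow: (35 − 38.0625)² / 38.0625 = 0.2464
  white: (75 − 50.75)² / 50.75 = 11.5874
χ² = 3.9313 + 0.2464 + 11.5874 = 15.7651 ≈ 15.765
Degrees of freedom = 3 − 1 = 2; critical value at α = 0.05 is 5.991.
Since 15.765 > 5.991, we reject the null hypothesis — the data do not fit the 9:3:4 ratio.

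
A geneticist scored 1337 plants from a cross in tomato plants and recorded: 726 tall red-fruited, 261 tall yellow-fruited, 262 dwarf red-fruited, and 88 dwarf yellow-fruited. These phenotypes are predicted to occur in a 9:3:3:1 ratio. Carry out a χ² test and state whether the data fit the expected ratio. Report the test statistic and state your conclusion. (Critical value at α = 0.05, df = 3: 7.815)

2.074; consistent

Under the 9:3:3:1 hypothesis (Σ ratio = 16, N = 1337):
  tall red-fruited: 1337 × 9/16 = 752.0625
  tall yellow-fruited: 1337 × 3/16 = 250.6875
  dwarf red-fruited: 1337 × 3/16 = 250.6875
  dwarf yellow-fruited: 1337 × 1/16 = 83.5625
χ² = Σ (O − E)² / E
  tall red-fruited: (726 − 752.0625)² / 752.0625 = 0.9032
  tall yellow-fruited: (261 − 250.6875)² / 250.6875 = 0.4242
  dwarf red-fruited: (262 − 250.6875)² / 250.6875 = 0.5105
  dwarf yellow-fruited: (88 − 83.5625)² / 83.5625 = 0.2356
χ² = 0.9032 + 0.4242 + 0.5105 + 0.2356 = 2.0735 ≈ 2.074
Degrees of freedom = 4 − 1 = 3; critical value at α = 0.05 is 7.815.
Since 2.074 < 7.815, we fail to reject the null hypothesis — the data are consistent with the 9:3:3:1 ratio.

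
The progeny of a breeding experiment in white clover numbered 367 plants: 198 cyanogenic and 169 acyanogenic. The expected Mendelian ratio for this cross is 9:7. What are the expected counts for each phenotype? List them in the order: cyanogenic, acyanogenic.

Under the 9:7 hypothesis (Σ ratio = 16, N = 367):
  cyanogenic: 367 × 9/16 = 206.4375
  acyanogenic: 367 × 7/16 = 160.5625

206.4375, 160.5625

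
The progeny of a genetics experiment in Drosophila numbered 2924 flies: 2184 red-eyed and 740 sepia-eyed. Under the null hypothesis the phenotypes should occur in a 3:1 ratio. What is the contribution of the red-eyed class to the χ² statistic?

0.037

Total ratio parts = 4. Expected numbers out of 2924:
  red-eyed: 2924 × 3/4 = 2193
  sepia-eyed: 2924 × 1/4 = 731
Contribution of red-eyed: (2184 − 2193)² / 2193 = 0.0369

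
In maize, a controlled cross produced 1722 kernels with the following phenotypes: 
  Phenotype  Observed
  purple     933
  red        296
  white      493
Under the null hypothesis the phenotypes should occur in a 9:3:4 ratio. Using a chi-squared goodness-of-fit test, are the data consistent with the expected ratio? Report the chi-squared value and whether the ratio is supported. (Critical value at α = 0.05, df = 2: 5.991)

12.621; not consistent

Total ratio parts = 16. Expected numbers out of 1722:
  purple: 1722 × 9/16 = 968.625
  red: 1722 × 3/16 = 322.875
  white: 1722 × 4/16 = 430.5
χ² = Σ (O − E)² / E
  purple: (933 − 968.625)² / 968.625 = 1.3102
  red: (296 − 322.875)² / 322.875 = 2.2370
  white: (493 − 430.5)² / 430.5 = 9.0738
χ² = 1.3102 + 2.2370 + 9.0738 = 12.621
Degrees of freedom = 3 − 1 = 2; critical value at α = 0.05 is 5.991.
Since 12.621 > 5.991, we reject the null hypothesis — the data do not fit the 9:3:4 ratio.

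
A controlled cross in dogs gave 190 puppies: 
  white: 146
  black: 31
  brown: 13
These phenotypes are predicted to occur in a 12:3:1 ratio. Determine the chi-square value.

0.793

Total ratio parts = 16. Expected numbers out of 190:
  white: 190 × 12/16 = 142.5
  black: 190 × 3/16 = 35.625
  brown: 190 × 1/16 = 11.875
χ² = Σ (O − E)² / E
  white: (146 − 142.5)² / 142.5 = 0.0860
  black: (31 − 35.625)² / 35.625 = 0.6004
  brown: (13 − 11.875)² / 11.875 = 0.1066
χ² = 0.0860 + 0.6004 + 0.1066 = 0.793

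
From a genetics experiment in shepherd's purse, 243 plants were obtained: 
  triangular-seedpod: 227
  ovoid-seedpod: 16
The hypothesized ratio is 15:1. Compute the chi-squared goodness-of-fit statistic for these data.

Under the 15:1 hypothesis (Σ ratio = 16, N = 243):
  triangular-seedpod: 243 × 15/16 = 227.8125
  ovoid-seedpod: 243 × 1/16 = 15.1875
χ² = Σ (O − E)² / E
  triangular-seedpod: (227 − 227.8125)² / 227.8125 = 0.0029
  ovoid-seedpod: (16 − 15.1875)² / 15.1875 = 0.0435
χ² = 0.0029 + 0.0435 = 0.0464 ≈ 0.046

0.046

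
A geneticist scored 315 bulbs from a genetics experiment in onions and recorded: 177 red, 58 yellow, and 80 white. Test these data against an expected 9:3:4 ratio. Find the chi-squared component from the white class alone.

0.020

Expected counts for N = 315 under a 9:3:4 ratio (total parts = 16):
  red: 315 × 9/16 = 177.1875
  yellow: 315 × 3/16 = 59.0625
  white: 315 × 4/16 = 78.75
Contribution of white: (80 − 78.75)² / 78.75 = 0.0198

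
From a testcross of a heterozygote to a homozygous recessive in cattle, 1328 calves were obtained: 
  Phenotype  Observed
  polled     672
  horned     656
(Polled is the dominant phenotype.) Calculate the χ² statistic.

A testcross of a heterozygote (Aa × aa) gives a 1:1 phenotypic ratio.
Total ratio parts = 2. Expected numbers out of 1328:
  polled: 1328 × 1/2 = 664
  horned: 1328 × 1/2 = 664
χ² = Σ (O − E)² / E
  polled: (672 − 664)² / 664 = 0.0964
  horned: (656 − 664)² / 664 = 0.0964
χ² = 0.0964 + 0.0964 = 0.1928 ≈ 0.193

0.193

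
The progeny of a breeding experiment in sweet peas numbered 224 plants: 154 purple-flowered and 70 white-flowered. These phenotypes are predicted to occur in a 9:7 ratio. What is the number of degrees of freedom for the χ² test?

A goodness-of-fit test with 2 phenotype classes has df = 2 − 1 = 1.

1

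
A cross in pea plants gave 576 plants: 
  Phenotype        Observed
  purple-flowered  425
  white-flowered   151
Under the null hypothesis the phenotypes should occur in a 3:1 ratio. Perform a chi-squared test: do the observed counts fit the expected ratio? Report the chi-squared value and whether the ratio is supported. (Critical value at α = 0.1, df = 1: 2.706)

0.454; consistent

Total ratio parts = 4. Expected numbers out of 576:
  purple-flowered: 576 × 3/4 = 432
  white-flowered: 576 × 1/4 = 144
χ² = Σ (O − E)² / E
  purple-flowered: (425 − 432)² / 432 = 0.1134
  white-flowered: (151 − 144)² / 144 = 0.3403
χ² = 0.1134 + 0.3403 = 0.4537 ≈ 0.454
Degrees of freedom = 2 − 1 = 1; critical value at α = 0.1 is 2.706.
Since 0.454 < 2.706, we fail to reject the null hypothesis — the data are consistent with the 3:1 ratio.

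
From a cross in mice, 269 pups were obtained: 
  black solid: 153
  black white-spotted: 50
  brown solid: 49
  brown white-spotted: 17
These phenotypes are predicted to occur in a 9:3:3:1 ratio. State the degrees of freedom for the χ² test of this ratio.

3

A goodness-of-fit test with 4 phenotype classes has df = 4 − 1 = 3.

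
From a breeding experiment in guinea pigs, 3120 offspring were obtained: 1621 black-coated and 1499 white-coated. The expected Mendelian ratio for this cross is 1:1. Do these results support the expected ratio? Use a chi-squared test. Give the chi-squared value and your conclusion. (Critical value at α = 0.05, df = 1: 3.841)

4.771; not consistent

Under the 1:1 hypothesis (Σ ratio = 2, N = 3120):
  black-coated: 3120 × 1/2 = 1560
  white-coated: 3120 × 1/2 = 1560
χ² = Σ (O − E)² / E
  black-coated: (1621 − 1560)² / 1560 = 2.3853
  white-coated: (1499 − 1560)² / 1560 = 2.3853
χ² = 2.3853 + 2.3853 = 4.7706 ≈ 4.771
Degrees of freedom = 2 − 1 = 1; critical value at α = 0.05 is 3.841.
Since 4.771 > 3.841, we reject the null hypothesis — the data do not fit the 1:1 ratio.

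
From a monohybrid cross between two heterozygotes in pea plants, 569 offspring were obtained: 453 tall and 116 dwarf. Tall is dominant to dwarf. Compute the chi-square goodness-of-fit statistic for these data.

For a monohybrid cross between heterozygotes with complete dominance, the expected phenotypic ratio is 3:1.
Under the 3:1 hypothesis (Σ ratio = 4, N = 569):
  tall: 569 × 3/4 = 426.75
  dwarf: 569 × 1/4 = 142.25
χ² = Σ (O − E)² / E
  tall: (453 − 426.75)² / 426.75 = 1.6147
  dwarf: (116 − 142.25)² / 142.25 = 4.8440
χ² = 1.6147 + 4.8440 = 6.4587 ≈ 6.459

6.459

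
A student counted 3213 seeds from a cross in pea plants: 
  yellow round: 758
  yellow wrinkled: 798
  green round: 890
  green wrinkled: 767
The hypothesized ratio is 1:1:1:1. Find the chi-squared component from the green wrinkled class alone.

1.636

The 1:1:1:1 ratio has 4 parts, so with N = 3213 the expected counts are:
  yellow round: 3213 × 1/4 = 803.25
  yellow wrinkled: 3213 × 1/4 = 803.25
  green round: 3213 × 1/4 = 803.25
  green wrinkled: 3213 × 1/4 = 803.25
Contribution of green wrinkled: (767 − 803.25)² / 803.25 = 1.6359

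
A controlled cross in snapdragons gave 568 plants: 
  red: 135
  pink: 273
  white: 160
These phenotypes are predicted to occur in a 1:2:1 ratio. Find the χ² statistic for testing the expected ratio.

3.053

Expected counts for N = 568 under a 1:2:1 ratio (total parts = 4):
  red: 568 × 1/4 = 142
  pink: 568 × 2/4 = 284
  white: 568 × 1/4 = 142
χ² = Σ (O − E)² / E
  red: (135 − 142)² / 142 = 0.3451
  pink: (273 − 284)² / 284 = 0.4261
  white: (160 − 142)² / 142 = 2.2817
χ² = 0.3451 + 0.4261 + 2.2817 = 3.0529 ≈ 3.053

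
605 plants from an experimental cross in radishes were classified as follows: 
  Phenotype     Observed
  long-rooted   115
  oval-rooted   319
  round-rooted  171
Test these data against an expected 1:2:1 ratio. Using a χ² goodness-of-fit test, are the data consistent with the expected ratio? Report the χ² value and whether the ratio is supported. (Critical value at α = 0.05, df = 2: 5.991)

The 1:2:1 ratio has 4 parts, so with N = 605 the expected counts are:
  long-rooted: 605 × 1/4 = 151.25
  oval-rooted: 605 × 2/4 = 302.5
  round-rooted: 605 × 1/4 = 151.25
χ² = Σ (O − E)² / E
  long-rooted: (115 − 151.25)² / 151.25 = 8.6880
  oval-rooted: (319 − 302.5)² / 302.5 = 0.9000
  round-rooted: (171 − 151.25)² / 151.25 = 2.5789
χ² = 8.6880 + 0.9000 + 2.5789 = 12.1669 ≈ 12.167
Degrees of freedom = 3 − 1 = 2; critical value at α = 0.05 is 5.991.
Since 12.167 > 5.991, we reject the null hypothesis — the data do not fit the 1:2:1 ratio.

12.167; not consistent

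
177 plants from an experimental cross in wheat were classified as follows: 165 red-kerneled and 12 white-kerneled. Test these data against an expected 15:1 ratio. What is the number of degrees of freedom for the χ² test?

1

A goodness-of-fit test with 2 phenotype classes has df = 2 − 1 = 1.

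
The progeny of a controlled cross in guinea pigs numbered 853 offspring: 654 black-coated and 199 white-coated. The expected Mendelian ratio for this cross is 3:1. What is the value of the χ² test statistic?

The 3:1 ratio has 4 parts, so with N = 853 the expected counts are:
  black-coated: 853 × 3/4 = 639.75
  white-coated: 853 × 1/4 = 213.25
χ² = Σ (O − E)² / E
  black-coated: (654 − 639.75)² / 639.75 = 0.3174
  white-coated: (199 − 213.25)² / 213.25 = 0.9522
χ² = 0.3174 + 0.9522 = 1.2696 ≈ 1.270

1.270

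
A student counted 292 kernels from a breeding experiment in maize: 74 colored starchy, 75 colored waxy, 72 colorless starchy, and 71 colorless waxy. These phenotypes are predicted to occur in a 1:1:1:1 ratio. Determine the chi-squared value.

Expected counts for N = 292 under a 1:1:1:1 ratio (total parts = 4):
  colored starchy: 292 × 1/4 = 73
  colored waxy: 292 × 1/4 = 73
  colorless starchy: 292 × 1/4 = 73
  colorless waxy: 292 × 1/4 = 73
χ² = Σ (O − E)² / E
  colored starchy: (74 − 73)² / 73 = 0.0137
  colored waxy: (75 − 73)² / 73 = 0.0548
  colorless starchy: (72 − 73)² / 73 = 0.0137
  colorless waxy: (71 − 73)² / 73 = 0.0548
χ² = 0.0137 + 0.0548 + 0.0137 + 0.0548 = 0.137

0.137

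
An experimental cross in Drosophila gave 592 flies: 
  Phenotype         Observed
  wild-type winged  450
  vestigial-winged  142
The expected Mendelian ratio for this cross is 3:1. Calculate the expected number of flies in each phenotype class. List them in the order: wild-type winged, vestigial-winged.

444, 148

Total ratio parts = 4. Expected numbers out of 592:
  wild-type winged: 592 × 3/4 = 444
  vestigial-winged: 592 × 1/4 = 148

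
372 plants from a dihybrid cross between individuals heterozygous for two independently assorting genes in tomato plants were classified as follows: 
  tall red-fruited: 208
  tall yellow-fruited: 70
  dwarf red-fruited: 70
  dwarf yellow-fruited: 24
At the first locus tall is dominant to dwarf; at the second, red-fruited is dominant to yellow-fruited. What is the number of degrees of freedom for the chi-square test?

A dihybrid F₂ with independent assortment and complete dominance at both loci gives a 9:3:3:1 phenotypic ratio.
A goodness-of-fit test with 4 phenotype classes has df = 4 − 1 = 3.

3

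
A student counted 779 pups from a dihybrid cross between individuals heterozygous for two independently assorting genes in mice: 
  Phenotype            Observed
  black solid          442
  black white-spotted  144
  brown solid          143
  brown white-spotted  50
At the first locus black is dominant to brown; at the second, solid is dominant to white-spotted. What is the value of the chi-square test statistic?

0.162

A dihybrid F₂ with independent assortment and complete dominance at both loci gives a 9:3:3:1 phenotypic ratio.
The 9:3:3:1 ratio has 16 parts, so with N = 779 the expected counts are:
  black solid: 779 × 9/16 = 438.1875
  black white-spotted: 779 × 3/16 = 146.0625
  brown solid: 779 × 3/16 = 146.0625
  brown white-spotted: 779 × 1/16 = 48.6875
χ² = Σ (O − E)² / E
  black solid: (442 − 438.1875)² / 438.1875 = 0.0332
  black white-spotted: (144 − 146.0625)² / 146.0625 = 0.0291
  brown solid: (143 − 146.0625)² / 146.0625 = 0.0642
  brown white-spotted: (50 − 48.6875)² / 48.6875 = 0.0354
χ² = 0.0332 + 0.0291 + 0.0642 + 0.0354 = 0.1619 ≈ 0.162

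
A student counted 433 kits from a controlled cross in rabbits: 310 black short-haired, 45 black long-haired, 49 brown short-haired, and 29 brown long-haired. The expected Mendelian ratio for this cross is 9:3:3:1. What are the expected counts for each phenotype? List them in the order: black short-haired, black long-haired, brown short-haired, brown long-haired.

The 9:3:3:1 ratio has 16 parts, so with N = 433 the expected counts are:
  black short-haired: 433 × 9/16 = 243.5625
  black long-haired: 433 × 3/16 = 81.1875
  brown short-haired: 433 × 3/16 = 81.1875
  brown long-haired: 433 × 1/16 = 27.0625

243.5625, 81.1875, 81.1875, 27.0625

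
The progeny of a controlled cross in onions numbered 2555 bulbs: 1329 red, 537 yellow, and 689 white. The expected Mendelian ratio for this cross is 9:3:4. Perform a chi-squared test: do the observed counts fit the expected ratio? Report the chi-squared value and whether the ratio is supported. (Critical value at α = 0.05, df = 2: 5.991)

Expected counts for N = 2555 under a 9:3:4 ratio (total parts = 16):
  red: 2555 × 9/16 = 1437.1875
  yellow: 2555 × 3/16 = 479.0625
  white: 2555 × 4/16 = 638.75
χ² = Σ (O − E)² / E
  red: (1329 − 1437.1875)² / 1437.1875 = 8.1441
  yellow: (537 − 479.0625)² / 479.0625 = 7.0069
  white: (689 − 638.75)² / 638.75 = 3.9531
χ² = 8.1441 + 7.0069 + 3.9531 = 19.1041 ≈ 19.104
Degrees of freedom = 3 − 1 = 2; critical value at α = 0.05 is 5.991.
Since 19.104 > 5.991, we reject the null hypothesis — the data do not fit the 9:3:4 ratio.

19.104; not consistent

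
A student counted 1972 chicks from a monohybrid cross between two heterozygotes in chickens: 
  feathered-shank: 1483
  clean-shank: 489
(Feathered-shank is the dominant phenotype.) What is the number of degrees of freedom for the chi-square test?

For a monohybrid cross between heterozygotes with complete dominance, the expected phenotypic ratio is 3:1.
A goodness-of-fit test with 2 phenotype classes has df = 2 − 1 = 1.

1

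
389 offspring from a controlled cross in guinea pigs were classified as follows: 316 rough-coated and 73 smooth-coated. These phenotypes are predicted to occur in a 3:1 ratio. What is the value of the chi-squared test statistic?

8.063

Total ratio parts = 4. Expected numbers out of 389:
  rough-coated: 389 × 3/4 = 291.75
  smooth-coated: 389 × 1/4 = 97.25
χ² = Σ (O − E)² / E
  rough-coated: (316 − 291.75)² / 291.75 = 2.0156
  smooth-coated: (73 − 97.25)² / 97.25 = 6.0469
χ² = 2.0156 + 6.0469 = 8.0625 ≈ 8.063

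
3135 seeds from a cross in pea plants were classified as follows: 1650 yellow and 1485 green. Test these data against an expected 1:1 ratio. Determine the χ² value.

Expected counts for N = 3135 under a 1:1 ratio (total parts = 2):
  yellow: 3135 × 1/2 = 1567.5
  green: 3135 × 1/2 = 1567.5
χ² = Σ (O − E)² / E
  yellow: (1650 − 1567.5)² / 1567.5 = 4.3421
  green: (1485 − 1567.5)² / 1567.5 = 4.3421
χ² = 4.3421 + 4.3421 = 8.6842 ≈ 8.684

8.684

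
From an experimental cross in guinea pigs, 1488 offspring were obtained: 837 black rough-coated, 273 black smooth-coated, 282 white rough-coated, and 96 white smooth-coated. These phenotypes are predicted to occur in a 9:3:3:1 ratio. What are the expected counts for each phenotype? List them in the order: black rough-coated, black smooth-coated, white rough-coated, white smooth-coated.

837, 279, 279, 93

The 9:3:3:1 ratio has 16 parts, so with N = 1488 the expected counts are:
  black rough-coated: 1488 × 9/16 = 837
  black smooth-coated: 1488 × 3/16 = 279
  white rough-coated: 1488 × 3/16 = 279
  white smooth-coated: 1488 × 1/16 = 93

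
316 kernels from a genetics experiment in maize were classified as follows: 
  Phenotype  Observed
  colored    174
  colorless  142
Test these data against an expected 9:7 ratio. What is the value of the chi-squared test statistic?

The 9:7 ratio has 16 parts, so with N = 316 the expected counts are:
  colored: 316 × 9/16 = 177.75
  colorless: 316 × 7/16 = 138.25
χ² = Σ (O − E)² / E
  colored: (174 − 177.75)² / 177.75 = 0.0791
  colorless: (142 − 138.25)² / 138.25 = 0.1017
χ² = 0.0791 + 0.1017 = 0.1808 ≈ 0.181

0.181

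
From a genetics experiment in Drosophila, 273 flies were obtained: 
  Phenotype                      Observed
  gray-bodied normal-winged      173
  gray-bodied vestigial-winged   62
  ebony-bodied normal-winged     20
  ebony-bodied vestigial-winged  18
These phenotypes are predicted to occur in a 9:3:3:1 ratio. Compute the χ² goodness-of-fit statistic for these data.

The 9:3:3:1 ratio has 16 parts, so with N = 273 the expected counts are:
  gray-bodied normal-winged: 273 × 9/16 = 153.5625
  gray-bodied vestigial-winged: 273 × 3/16 = 51.1875
  ebony-bodied normal-winged: 273 × 3/16 = 51.1875
  ebony-bodied vestigial-winged: 273 × 1/16 = 17.0625
χ² = Σ (O − E)² / E
  gray-bodied normal-winged: (173 − 153.5625)² / 153.5625 = 2.4603
  gray-bodied vestigial-winged: (62 − 51.1875)² / 51.1875 = 2.2840
  ebony-bodied normal-winged: (20 − 51.1875)² / 51.1875 = 19.0019
  ebony-bodied vestigial-winged: (18 − 17.0625)² / 17.0625 = 0.0515
χ² = 2.4603 + 2.2840 + 19.0019 + 0.0515 = 23.7977 ≈ 23.798

23.798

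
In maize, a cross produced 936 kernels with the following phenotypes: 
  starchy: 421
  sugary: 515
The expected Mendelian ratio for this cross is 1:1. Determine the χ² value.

9.440

Under the 1:1 hypothesis (Σ ratio = 2, N = 936):
  starchy: 936 × 1/2 = 468
  sugary: 936 × 1/2 = 468
χ² = Σ (O − E)² / E
  starchy: (421 − 468)² / 468 = 4.7201
  sugary: (515 − 468)² / 468 = 4.7201
χ² = 4.7201 + 4.7201 = 9.4402 ≈ 9.440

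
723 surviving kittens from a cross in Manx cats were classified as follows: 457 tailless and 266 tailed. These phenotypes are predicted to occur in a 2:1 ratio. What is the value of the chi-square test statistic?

3.890

The 2:1 ratio has 3 parts, so with N = 723 the expected counts are:
  tailless: 723 × 2/3 = 482
  tailed: 723 × 1/3 = 241
χ² = Σ (O − E)² / E
  tailless: (457 − 482)² / 482 = 1.2967
  tailed: (266 − 241)² / 241 = 2.5934
χ² = 1.2967 + 2.5934 = 3.8901 ≈ 3.890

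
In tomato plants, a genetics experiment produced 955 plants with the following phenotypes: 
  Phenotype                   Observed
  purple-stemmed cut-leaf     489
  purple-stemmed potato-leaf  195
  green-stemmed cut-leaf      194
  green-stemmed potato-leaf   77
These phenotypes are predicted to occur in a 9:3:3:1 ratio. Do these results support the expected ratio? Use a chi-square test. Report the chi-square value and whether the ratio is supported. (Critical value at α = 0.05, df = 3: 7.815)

12.009; not consistent

The 9:3:3:1 ratio has 16 parts, so with N = 955 the expected counts are:
  purple-stemmed cut-leaf: 955 × 9/16 = 537.1875
  purple-stemmed potato-leaf: 955 × 3/16 = 179.0625
  green-stemmed cut-leaf: 955 × 3/16 = 179.0625
  green-stemmed potato-leaf: 955 × 1/16 = 59.6875
χ² = Σ (O − E)² / E
  purple-stemmed cut-leaf: (489 − 537.1875)² / 537.1875 = 4.3226
  purple-stemmed potato-leaf: (195 − 179.0625)² / 179.0625 = 1.4185
  green-stemmed cut-leaf: (194 − 179.0625)² / 179.0625 = 1.2461
  green-stemmed potato-leaf: (77 − 59.6875)² / 59.6875 = 5.0215
χ² = 4.3226 + 1.4185 + 1.2461 + 5.0215 = 12.0087 ≈ 12.009
Degrees of freedom = 4 − 1 = 3; critical value at α = 0.05 is 7.815.
Since 12.009 > 7.815, we reject the null hypothesis — the data do not fit the 9:3:3:1 ratio.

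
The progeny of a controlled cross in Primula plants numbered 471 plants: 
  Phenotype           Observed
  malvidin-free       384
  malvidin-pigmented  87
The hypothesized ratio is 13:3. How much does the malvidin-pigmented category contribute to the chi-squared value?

Total ratio parts = 16. Expected numbers out of 471:
  malvidin-free: 471 × 13/16 = 382.6875
  malvidin-pigmented: 471 × 3/16 = 88.3125
Contribution of malvidin-pigmented: (87 − 88.3125)² / 88.3125 = 0.0195

0.020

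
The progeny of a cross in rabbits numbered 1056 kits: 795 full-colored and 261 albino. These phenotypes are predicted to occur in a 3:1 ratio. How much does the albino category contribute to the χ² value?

0.034

Total ratio parts = 4. Expected numbers out of 1056:
  full-colored: 1056 × 3/4 = 792
  albino: 1056 × 1/4 = 264
Contribution of albino: (261 − 264)² / 264 = 0.0341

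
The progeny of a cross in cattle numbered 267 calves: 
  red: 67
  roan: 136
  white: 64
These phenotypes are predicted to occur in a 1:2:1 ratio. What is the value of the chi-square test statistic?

The 1:2:1 ratio has 4 parts, so with N = 267 the expected counts are:
  red: 267 × 1/4 = 66.75
  roan: 267 × 2/4 = 133.5
  white: 267 × 1/4 = 66.75
χ² = Σ (O − E)² / E
  red: (67 − 66.75)² / 66.75 = 0.0009
  roan: (136 − 133.5)² / 133.5 = 0.0468
  white: (64 − 66.75)² / 66.75 = 0.1133
χ² = 0.0009 + 0.0468 + 0.1133 = 0.161

0.161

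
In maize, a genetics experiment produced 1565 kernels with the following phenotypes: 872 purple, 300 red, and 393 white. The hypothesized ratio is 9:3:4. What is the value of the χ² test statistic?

0.233

Expected counts for N = 1565 under a 9:3:4 ratio (total parts = 16):
  purple: 1565 × 9/16 = 880.3125
  red: 1565 × 3/16 = 293.4375
  white: 1565 × 4/16 = 391.25
χ² = Σ (O − E)² / E
  purple: (872 − 880.3125)² / 880.3125 = 0.0785
  red: (300 − 293.4375)² / 293.4375 = 0.1468
  white: (393 − 391.25)² / 391.25 = 0.0078
χ² = 0.0785 + 0.1468 + 0.0078 = 0.2331 ≈ 0.233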